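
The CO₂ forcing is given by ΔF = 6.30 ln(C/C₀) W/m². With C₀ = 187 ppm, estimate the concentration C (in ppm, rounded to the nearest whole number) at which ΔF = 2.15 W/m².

C ≈ 263 ppm

Set 6.30 ln(C/187) = 2.15, so ln(C/187) = 2.15/6.30 = 0.34127.
Then C/187 = e^0.34127 = 1.40673, giving C = 187 × 1.40673 = 263.06 ppm.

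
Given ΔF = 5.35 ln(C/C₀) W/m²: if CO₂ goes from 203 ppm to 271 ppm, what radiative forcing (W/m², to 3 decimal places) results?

CO₂ absorption bands are partially saturated, so forcing scales with the logarithm of the concentration ratio.
CO₂: 5.35 × ln(271/203) = 5.35 × ln(1.33498) = 5.35 × 0.28892 = 1.5457 W/m².

ΔF = 1.546 W/m²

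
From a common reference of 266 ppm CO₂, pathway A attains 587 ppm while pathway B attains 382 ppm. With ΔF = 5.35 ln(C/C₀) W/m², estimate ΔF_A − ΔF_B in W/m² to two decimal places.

ΔF_A − ΔF_B = 2.30 W/m²

ΔF_A = 5.35 ln(587/266) = 5.35 × 0.79153 = 4.2347 W/m².
ΔF_B = 5.35 ln(382/266) = 5.35 × 0.36192 = 1.9363 W/m².
Difference: 4.2347 − 1.9363 = 2.2984 W/m².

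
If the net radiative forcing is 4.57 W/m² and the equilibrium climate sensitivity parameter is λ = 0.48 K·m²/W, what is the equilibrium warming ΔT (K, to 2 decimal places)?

ΔT = 2.19 K

ΔT = λ ΔF = 0.48 × 4.57 = 2.1936 K.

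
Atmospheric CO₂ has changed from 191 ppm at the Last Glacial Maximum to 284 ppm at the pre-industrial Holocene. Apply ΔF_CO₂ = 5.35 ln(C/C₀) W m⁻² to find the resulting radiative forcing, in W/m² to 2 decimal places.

CO₂: 5.35 × ln(284/191) = 5.35 × ln(1.48691) = 5.35 × 0.39670 = 2.1223 W/m².

ΔF = 2.12 W/m²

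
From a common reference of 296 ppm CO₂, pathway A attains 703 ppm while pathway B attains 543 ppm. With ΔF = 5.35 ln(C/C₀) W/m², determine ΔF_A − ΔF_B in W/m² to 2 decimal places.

ΔF_A = 5.35 ln(703/296) = 5.35 × 0.86500 = 4.6278 W/m².
ΔF_B = 5.35 ln(543/296) = 5.35 × 0.60675 = 3.2461 W/m².
Difference: 4.6278 − 3.2461 = 1.3817 W/m².

ΔF_A − ΔF_B = 1.38 W/m²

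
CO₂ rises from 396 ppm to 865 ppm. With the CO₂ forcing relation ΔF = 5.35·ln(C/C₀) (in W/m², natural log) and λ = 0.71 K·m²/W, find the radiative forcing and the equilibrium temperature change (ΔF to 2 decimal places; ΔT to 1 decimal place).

ΔF = 4.18 W/m²; ΔT = 3.0 K

CO₂: 5.35 × ln(865/396) = 5.35 × ln(2.18434) = 5.35 × 0.78131 = 4.1800 W/m².
ΔT = λ ΔF = 0.71 × 4.18 = 2.9678 K.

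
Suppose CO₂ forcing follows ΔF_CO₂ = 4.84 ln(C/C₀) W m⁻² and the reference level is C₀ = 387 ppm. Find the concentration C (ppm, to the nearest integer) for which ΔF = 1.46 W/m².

Set 4.84 ln(C/387) = 1.46, so ln(C/387) = 1.46/4.84 = 0.30165.
Then C/387 = e^0.30165 = 1.35209, giving C = 387 × 1.35209 = 523.26 ppm.

C ≈ 523 ppm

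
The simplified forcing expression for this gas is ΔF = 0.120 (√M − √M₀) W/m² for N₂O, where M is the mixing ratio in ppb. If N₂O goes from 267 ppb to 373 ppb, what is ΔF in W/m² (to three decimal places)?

N₂O: 0.120 × (√373 − √267) = 0.120 × (19.3132 − 16.3401) = 0.120 × 2.9731 = 0.3568 W/m².

ΔF = 0.357 W/m²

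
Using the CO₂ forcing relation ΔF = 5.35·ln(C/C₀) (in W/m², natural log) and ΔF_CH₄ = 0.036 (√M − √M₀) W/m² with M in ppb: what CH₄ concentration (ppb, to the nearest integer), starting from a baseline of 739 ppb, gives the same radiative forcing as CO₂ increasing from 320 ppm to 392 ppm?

M ≈ 3288 ppb

CO₂ forcing: 5.35 × ln(392/320) = 5.35 × 0.202941 = 1.08573 W/m².
Set 0.036(√M − √739) = 1.08573: √M = 1.08573/0.036 + √739 = 30.1592 + 27.1846 = 57.3438.
M = (57.3438)² = 3288.31 ppb.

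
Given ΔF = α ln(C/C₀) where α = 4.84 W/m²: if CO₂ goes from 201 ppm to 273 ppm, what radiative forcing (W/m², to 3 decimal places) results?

ΔF = 1.482 W/m²

CO₂ absorption bands are partially saturated, so forcing scales with the logarithm of the concentration ratio.
CO₂: 4.84 × ln(273/201) = 4.84 × ln(1.35821) = 4.84 × 0.30617 = 1.4819 W/m².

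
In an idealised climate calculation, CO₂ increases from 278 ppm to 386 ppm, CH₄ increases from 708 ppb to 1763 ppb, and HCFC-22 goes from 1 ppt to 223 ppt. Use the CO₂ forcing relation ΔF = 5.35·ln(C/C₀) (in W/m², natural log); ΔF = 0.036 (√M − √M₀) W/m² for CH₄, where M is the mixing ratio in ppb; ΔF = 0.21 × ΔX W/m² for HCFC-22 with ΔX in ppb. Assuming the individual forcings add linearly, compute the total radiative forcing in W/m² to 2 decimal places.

CO₂: 5.35 × ln(386/278) = 5.35 × ln(1.38849) = 5.35 × 0.32822 = 1.7560 W/m².
CH₄: 0.036 × (√1763 − √708) = 0.036 × (41.9881 − 26.6083) = 0.036 × 15.3798 = 0.5537 W/m².
HCFC-22: Δ = 223 − 1 = 222 ppt = 0.222 ppb; ΔF = 0.21 × 0.222 = 0.0466 W/m².
Total ΔF = 1.7560 + 0.5537 + 0.0466 = 2.3563 W/m².

ΔF = 2.36 W/m²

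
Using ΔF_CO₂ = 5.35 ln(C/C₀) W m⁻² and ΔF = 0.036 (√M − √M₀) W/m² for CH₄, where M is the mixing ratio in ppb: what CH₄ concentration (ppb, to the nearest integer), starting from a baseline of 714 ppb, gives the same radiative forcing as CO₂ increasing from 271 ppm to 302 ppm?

CO₂ forcing: 5.35 × ln(302/271) = 5.35 × 0.108308 = 0.57945 W/m².
Set 0.036(√M − √714) = 0.57945: √M = 0.57945/0.036 + √714 = 16.0958 + 26.7208 = 42.8166.
M = (42.8166)² = 1833.26 ppb.

M ≈ 1833 ppb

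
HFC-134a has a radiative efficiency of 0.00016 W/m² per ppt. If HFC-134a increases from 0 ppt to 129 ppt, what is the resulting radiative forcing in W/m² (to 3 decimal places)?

ΔF = 0.021 W/m²

HFC-134a: ΔF = 0.00016 × (129 − 0) = 0.00016 × 129 = 0.0206 W/m².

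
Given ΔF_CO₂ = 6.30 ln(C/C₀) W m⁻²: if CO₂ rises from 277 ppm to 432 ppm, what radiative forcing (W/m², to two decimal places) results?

CO₂: 6.30 × ln(432/277) = 6.30 × ln(1.55957) = 6.30 × 0.44441 = 2.7998 W/m².

ΔF = 2.80 W/m²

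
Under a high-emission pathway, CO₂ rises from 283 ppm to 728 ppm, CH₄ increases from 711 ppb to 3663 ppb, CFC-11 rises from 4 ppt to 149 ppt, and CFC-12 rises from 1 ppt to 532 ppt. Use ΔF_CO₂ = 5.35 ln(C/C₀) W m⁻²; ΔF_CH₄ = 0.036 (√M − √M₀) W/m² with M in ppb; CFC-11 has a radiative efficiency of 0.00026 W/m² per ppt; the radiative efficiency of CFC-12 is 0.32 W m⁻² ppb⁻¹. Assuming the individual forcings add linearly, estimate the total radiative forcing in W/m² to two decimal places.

ΔF = 6.48 W/m²

CO₂: 5.35 × ln(728/283) = 5.35 × ln(2.57244) = 5.35 × 0.94485 = 5.0549 W/m².
CH₄: 0.036 × (√3663 − √711) = 0.036 × (60.5227 − 26.6646) = 0.036 × 33.8581 = 1.2189 W/m².
CFC-11: ΔF = 0.00026 × (149 − 4) = 0.00026 × 145 = 0.0377 W/m².
CFC-12: Δ = 532 − 1 = 531 ppt = 0.531 ppb; ΔF = 0.32 × 0.531 = 0.1699 W/m².
Total ΔF = 5.0549 + 1.2189 + 0.0377 + 0.1699 = 6.4814 W/m².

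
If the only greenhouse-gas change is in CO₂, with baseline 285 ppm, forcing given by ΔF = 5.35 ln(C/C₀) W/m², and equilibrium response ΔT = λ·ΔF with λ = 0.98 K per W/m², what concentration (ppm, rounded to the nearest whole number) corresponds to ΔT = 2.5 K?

Required forcing: ΔF = ΔT/λ = 2.5/0.98 = 2.5510 W/m².
Then ln(C/285) = ΔF/5.35 = 2.5510/5.35 = 0.47682.
So C = 285 × e^0.47682 = 285 × 1.61094 = 459.12 ppm.

C ≈ 459 ppm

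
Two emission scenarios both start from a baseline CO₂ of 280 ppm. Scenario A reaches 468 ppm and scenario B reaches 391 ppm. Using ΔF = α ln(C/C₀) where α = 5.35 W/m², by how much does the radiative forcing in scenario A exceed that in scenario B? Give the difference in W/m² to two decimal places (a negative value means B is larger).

ΔF_A = 5.35 ln(468/280) = 5.35 × 0.51368 = 2.7482 W/m².
ΔF_B = 5.35 ln(391/280) = 5.35 × 0.33392 = 1.7865 W/m².
Difference: 2.7482 − 1.7865 = 0.9617 W/m².
(Equivalently, ΔF_A − ΔF_B = 5.35 ln(468/391) = 5.35 × 0.17976 = 0.9617 W/m².)

ΔF_A − ΔF_B = 0.96 W/m²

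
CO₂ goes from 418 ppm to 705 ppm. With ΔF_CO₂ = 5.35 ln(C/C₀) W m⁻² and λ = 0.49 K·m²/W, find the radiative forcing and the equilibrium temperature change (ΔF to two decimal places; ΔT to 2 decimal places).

CO₂: 5.35 × ln(705/418) = 5.35 × ln(1.68660) = 5.35 × 0.52271 = 2.7965 W/m².
ΔT = λ ΔF = 0.49 × 2.80 = 1.3720 K.

ΔF = 2.80 W/m²; ΔT = 1.37 K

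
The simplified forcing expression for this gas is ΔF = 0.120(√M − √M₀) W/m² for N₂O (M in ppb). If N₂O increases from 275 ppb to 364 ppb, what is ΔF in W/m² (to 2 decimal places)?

ΔF = 0.30 W/m²

N₂O: 0.120 × (√364 − √275) = 0.120 × (19.0788 − 16.5831) = 0.120 × 2.4957 = 0.2995 W/m².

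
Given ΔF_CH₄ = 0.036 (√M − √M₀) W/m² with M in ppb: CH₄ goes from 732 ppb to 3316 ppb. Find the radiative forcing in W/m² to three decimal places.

ΔF = 1.099 W/m²

CH₄: 0.036 × (√3316 − √732) = 0.036 × (57.5847 − 27.0555) = 0.036 × 30.5292 = 1.0991 W/m².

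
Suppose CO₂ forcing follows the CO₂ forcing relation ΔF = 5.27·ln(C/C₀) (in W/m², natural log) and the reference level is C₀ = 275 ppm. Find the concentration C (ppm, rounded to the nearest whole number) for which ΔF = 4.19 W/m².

C ≈ 609 ppm

Set 5.27 ln(C/275) = 4.19, so ln(C/275) = 4.19/5.27 = 0.79507.
Then C/275 = e^0.79507 = 2.21460, giving C = 275 × 2.21460 = 609.02 ppm.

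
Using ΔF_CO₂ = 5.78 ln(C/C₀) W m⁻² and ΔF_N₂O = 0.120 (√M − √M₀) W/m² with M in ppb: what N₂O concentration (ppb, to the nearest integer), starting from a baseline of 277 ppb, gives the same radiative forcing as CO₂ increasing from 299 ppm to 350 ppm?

M ≈ 587 ppb

CO₂ forcing: 5.78 × ln(350/299) = 5.78 × 0.157490 = 0.91029 W/m².
Set 0.120(√M − √277) = 0.91029: √M = 0.91029/0.120 + √277 = 7.5858 + 16.6433 = 24.2291.
M = (24.2291)² = 587.05 ppb.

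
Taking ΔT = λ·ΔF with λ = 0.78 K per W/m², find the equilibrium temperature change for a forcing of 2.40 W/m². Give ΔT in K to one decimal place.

ΔT = 1.9 K

ΔT = λ ΔF = 0.78 × 2.40 = 1.8720 K.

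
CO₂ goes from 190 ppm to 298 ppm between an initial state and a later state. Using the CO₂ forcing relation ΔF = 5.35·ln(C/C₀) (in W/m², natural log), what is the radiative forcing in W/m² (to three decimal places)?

ΔF = 2.408 W/m²

CO₂ absorption bands are partially saturated, so forcing scales with the logarithm of the concentration ratio.
CO₂: 5.35 × ln(298/190) = 5.35 × ln(1.56842) = 5.35 × 0.45007 = 2.4079 W/m².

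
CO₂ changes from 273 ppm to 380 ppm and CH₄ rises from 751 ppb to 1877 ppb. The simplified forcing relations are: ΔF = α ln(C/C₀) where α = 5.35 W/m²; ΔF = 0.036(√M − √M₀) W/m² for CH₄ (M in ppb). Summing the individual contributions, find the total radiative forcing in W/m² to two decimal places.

ΔF = 2.34 W/m²

CO₂: 5.35 × ln(380/273) = 5.35 × ln(1.39194) = 5.35 × 0.33070 = 1.7692 W/m².
CH₄: 0.036 × (√1877 − √751) = 0.036 × (43.3244 − 27.4044) = 0.036 × 15.9200 = 0.5731 W/m².
Total ΔF = 1.7692 + 0.5731 = 2.3423 W/m².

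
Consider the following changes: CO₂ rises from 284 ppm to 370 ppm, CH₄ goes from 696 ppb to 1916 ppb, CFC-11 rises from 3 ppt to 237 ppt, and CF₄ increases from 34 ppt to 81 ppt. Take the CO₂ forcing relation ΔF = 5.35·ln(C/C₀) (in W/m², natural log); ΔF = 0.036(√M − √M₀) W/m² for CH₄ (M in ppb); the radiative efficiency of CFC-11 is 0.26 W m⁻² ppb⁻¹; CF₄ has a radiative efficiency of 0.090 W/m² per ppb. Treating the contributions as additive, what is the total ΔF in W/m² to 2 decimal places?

ΔF = 2.11 W/m²

CO₂: 5.35 × ln(370/284) = 5.35 × ln(1.30282) = 5.35 × 0.26453 = 1.4152 W/m².
CH₄: 0.036 × (√1916 − √696) = 0.036 × (43.7721 − 26.3818) = 0.036 × 17.3903 = 0.6261 W/m².
CFC-11: Δ = 237 − 3 = 234 ppt = 0.234 ppb; ΔF = 0.26 × 0.234 = 0.0608 W/m².
CF₄: Δ = 81 − 34 = 47 ppt = 0.047 ppb; ΔF = 0.090 × 0.047 = 0.0042 W/m².
Total ΔF = 1.4152 + 0.6261 + 0.0608 + 0.0042 = 2.1063 W/m².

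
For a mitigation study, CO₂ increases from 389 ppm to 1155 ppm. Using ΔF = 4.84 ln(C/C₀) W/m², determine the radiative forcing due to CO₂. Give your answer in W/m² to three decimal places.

CO₂: 4.84 × ln(1155/389) = 4.84 × ln(2.96915) = 4.84 × 1.08828 = 5.2673 W/m².

ΔF = 5.267 W/m²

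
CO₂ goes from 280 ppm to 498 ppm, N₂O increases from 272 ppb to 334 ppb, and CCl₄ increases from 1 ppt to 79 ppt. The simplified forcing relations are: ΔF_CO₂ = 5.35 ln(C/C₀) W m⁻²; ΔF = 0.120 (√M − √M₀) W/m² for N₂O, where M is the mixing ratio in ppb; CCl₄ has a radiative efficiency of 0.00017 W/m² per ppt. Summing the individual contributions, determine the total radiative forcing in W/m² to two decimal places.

CO₂: 5.35 × ln(498/280) = 5.35 × ln(1.77857) = 5.35 × 0.57581 = 3.0806 W/m².
N₂O: 0.120 × (√334 − √272) = 0.120 × (18.2757 − 16.4924) = 0.120 × 1.7833 = 0.2140 W/m².
CCl₄: ΔF = 0.00017 × (79 − 1) = 0.00017 × 78 = 0.0133 W/m².
Total ΔF = 3.0806 + 0.2140 + 0.0133 = 3.3079 W/m².

ΔF = 3.31 W/m²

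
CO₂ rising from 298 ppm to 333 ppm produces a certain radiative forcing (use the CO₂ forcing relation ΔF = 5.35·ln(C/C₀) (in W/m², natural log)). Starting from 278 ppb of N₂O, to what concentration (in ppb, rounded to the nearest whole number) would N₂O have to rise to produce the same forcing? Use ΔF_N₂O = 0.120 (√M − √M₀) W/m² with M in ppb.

CO₂ forcing: 5.35 × ln(333/298) = 5.35 × 0.111049 = 0.59411 W/m².
Set 0.120(√M − √278) = 0.59411: √M = 0.59411/0.120 + √278 = 4.9509 + 16.6733 = 21.6242.
M = (21.6242)² = 467.61 ppb.

M ≈ 468 ppb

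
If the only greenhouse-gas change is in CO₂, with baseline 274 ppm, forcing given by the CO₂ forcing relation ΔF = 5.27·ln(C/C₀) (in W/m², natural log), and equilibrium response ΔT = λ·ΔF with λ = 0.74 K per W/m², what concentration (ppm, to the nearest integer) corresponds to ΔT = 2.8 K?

C ≈ 562 ppm

Required forcing: ΔF = ΔT/λ = 2.8/0.74 = 3.7838 W/m².
Then ln(C/274) = ΔF/5.27 = 3.7838/5.27 = 0.71799.
So C = 274 × e^0.71799 = 274 × 2.05031 = 561.78 ppm.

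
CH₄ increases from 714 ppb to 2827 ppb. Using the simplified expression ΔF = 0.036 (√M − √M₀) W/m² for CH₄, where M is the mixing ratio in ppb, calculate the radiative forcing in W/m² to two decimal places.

CH₄: 0.036 × (√2827 − √714) = 0.036 × (53.1695 − 26.7208) = 0.036 × 26.4487 = 0.9522 W/m².

ΔF = 0.95 W/m²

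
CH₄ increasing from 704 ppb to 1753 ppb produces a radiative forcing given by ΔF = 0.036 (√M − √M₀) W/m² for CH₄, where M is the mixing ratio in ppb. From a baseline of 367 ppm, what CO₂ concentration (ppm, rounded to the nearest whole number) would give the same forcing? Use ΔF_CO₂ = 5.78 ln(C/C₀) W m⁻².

C ≈ 404 ppm

CH₄ forcing: 0.036 × (√1753 − √704) = 0.036 × (41.8688 − 26.5330) = 0.036 × 15.3358 = 0.55209 W/m².
Set 5.78 ln(C/367) = 0.55209: ln(C/367) = 0.55209/5.78 = 0.09552, so C = 367 × e^0.09552 = 367 × 1.10023 = 403.78 ppm.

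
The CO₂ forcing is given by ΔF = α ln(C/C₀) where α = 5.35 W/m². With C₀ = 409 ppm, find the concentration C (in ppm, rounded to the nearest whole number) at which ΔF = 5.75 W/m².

Set 5.35 ln(C/409) = 5.75, so ln(C/409) = 5.75/5.35 = 1.07477.
Then C/409 = e^1.07477 = 2.92932, giving C = 409 × 2.92932 = 1198.09 ppm.

C ≈ 1198 ppm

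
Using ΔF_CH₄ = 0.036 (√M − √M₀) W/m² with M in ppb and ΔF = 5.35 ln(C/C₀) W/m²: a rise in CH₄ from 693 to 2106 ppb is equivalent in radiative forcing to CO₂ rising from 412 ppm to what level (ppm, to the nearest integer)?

C ≈ 470 ppm

CH₄ forcing: 0.036 × (√2106 − √693) = 0.036 × (45.8912 − 26.3249) = 0.036 × 19.5663 = 0.70439 W/m².
Set 5.35 ln(C/412) = 0.70439: ln(C/412) = 0.70439/5.35 = 0.13166, so C = 412 × e^0.13166 = 412 × 1.14072 = 469.98 ppm.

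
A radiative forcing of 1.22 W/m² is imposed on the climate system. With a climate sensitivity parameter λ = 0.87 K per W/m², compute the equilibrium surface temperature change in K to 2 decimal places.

ΔT = λ ΔF = 0.87 × 1.22 = 1.0614 K.

ΔT = 1.06 K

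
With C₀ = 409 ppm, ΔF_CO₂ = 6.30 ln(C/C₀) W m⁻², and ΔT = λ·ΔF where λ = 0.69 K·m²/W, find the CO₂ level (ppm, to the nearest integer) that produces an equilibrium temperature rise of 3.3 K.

Required forcing: ΔF = ΔT/λ = 3.3/0.69 = 4.7826 W/m².
Then ln(C/409) = ΔF/6.30 = 4.7826/6.30 = 0.75914.
So C = 409 × e^0.75914 = 409 × 2.13644 = 873.80 ppm.

C ≈ 874 ppm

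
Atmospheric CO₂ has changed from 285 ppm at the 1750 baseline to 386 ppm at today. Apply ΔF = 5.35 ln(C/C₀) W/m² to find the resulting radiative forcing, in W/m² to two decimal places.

ΔF = 1.62 W/m²

CO₂: 5.35 × ln(386/285) = 5.35 × ln(1.35439) = 5.35 × 0.30335 = 1.6229 W/m².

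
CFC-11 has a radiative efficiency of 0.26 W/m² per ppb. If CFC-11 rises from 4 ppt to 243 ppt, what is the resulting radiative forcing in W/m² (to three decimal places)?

CFC-11: Δ = 243 − 4 = 239 ppt = 0.239 ppb; ΔF = 0.26 × 0.239 = 0.0621 W/m².

ΔF = 0.062 W/m²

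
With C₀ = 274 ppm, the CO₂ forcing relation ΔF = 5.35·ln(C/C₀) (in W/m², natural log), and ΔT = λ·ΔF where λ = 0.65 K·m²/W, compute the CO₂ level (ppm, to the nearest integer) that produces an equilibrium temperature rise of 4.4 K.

Required forcing: ΔF = ΔT/λ = 4.4/0.65 = 6.7692 W/m².
Then ln(C/274) = ΔF/5.35 = 6.7692/5.35 = 1.26527.
So C = 274 × e^1.26527 = 274 × 3.54405 = 971.07 ppm.

C ≈ 971 ppm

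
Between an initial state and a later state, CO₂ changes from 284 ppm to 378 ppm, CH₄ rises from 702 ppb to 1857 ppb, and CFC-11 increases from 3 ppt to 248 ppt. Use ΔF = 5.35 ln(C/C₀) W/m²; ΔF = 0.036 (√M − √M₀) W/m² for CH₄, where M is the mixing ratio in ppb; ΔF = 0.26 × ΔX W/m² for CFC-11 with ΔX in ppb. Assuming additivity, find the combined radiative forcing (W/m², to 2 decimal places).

CO₂: 5.35 × ln(378/284) = 5.35 × ln(1.33099) = 5.35 × 0.28592 = 1.5297 W/m².
CH₄: 0.036 × (√1857 − √702) = 0.036 × (43.0929 − 26.4953) = 0.036 × 16.5976 = 0.5975 W/m².
CFC-11: Δ = 248 − 3 = 245 ppt = 0.245 ppb; ΔF = 0.26 × 0.245 = 0.0637 W/m².
Total ΔF = 1.5297 + 0.5975 + 0.0637 = 2.1909 W/m².

ΔF = 2.19 W/m²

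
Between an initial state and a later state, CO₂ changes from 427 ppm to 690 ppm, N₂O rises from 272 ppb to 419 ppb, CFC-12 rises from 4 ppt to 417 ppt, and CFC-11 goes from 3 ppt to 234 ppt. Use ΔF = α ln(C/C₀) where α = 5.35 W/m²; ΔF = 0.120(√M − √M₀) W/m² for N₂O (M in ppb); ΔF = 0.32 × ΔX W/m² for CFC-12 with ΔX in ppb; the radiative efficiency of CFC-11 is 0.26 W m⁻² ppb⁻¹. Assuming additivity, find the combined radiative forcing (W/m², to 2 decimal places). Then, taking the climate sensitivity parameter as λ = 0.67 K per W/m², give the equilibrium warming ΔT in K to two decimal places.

CO₂: 5.35 × ln(690/427) = 5.35 × ln(1.61593) = 5.35 × 0.47991 = 2.5675 W/m².
N₂O: 0.120 × (√419 − √272) = 0.120 × (20.4695 − 16.4924) = 0.120 × 3.9771 = 0.4773 W/m².
CFC-12: Δ = 417 − 4 = 413 ppt = 0.413 ppb; ΔF = 0.32 × 0.413 = 0.1322 W/m².
CFC-11: Δ = 234 − 3 = 231 ppt = 0.231 ppb; ΔF = 0.26 × 0.231 = 0.0601 W/m².
Total ΔF = 2.5675 + 0.4773 + 0.1322 + 0.0601 = 3.2371 W/m².
ΔT = λ ΔF = 0.67 × 3.24 = 2.1708 K.

ΔF = 3.24 W/m²; ΔT = 2.17 K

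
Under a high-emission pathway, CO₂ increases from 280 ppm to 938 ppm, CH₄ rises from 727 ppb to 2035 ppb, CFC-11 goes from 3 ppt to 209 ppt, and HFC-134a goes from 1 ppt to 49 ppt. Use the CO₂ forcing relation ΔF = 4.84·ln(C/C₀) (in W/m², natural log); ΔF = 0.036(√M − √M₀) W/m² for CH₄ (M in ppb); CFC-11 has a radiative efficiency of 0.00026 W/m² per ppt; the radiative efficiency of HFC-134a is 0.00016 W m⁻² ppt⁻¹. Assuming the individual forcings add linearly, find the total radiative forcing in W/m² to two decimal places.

ΔF = 6.57 W/m²

CO₂: 4.84 × ln(938/280) = 4.84 × ln(3.35000) = 4.84 × 1.20896 = 5.8514 W/m².
CH₄: 0.036 × (√2035 − √727) = 0.036 × (45.1110 − 26.9629) = 0.036 × 18.1481 = 0.6533 W/m².
CFC-11: ΔF = 0.00026 × (209 − 3) = 0.00026 × 206 = 0.0536 W/m².
HFC-134a: ΔF = 0.00016 × (49 − 1) = 0.00016 × 48 = 0.0077 W/m².
Total ΔF = 5.8514 + 0.6533 + 0.0536 + 0.0077 = 6.5660 W/m².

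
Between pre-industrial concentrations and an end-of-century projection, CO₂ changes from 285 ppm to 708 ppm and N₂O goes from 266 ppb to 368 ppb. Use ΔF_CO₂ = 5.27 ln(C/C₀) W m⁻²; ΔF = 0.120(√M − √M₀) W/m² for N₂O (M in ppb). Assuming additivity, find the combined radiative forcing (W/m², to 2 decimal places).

ΔF = 5.14 W/m²

CO₂: 5.27 × ln(708/285) = 5.27 × ln(2.48421) = 5.27 × 0.90995 = 4.7954 W/m².
N₂O: 0.120 × (√368 − √266) = 0.120 × (19.1833 − 16.3095) = 0.120 × 2.8738 = 0.3449 W/m².
Total ΔF = 4.7954 + 0.3449 = 5.1403 W/m².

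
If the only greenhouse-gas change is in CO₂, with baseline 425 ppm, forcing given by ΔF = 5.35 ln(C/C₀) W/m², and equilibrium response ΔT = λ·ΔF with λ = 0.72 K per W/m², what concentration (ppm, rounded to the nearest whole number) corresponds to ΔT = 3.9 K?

Required forcing: ΔF = ΔT/λ = 3.9/0.72 = 5.4167 W/m².
Then ln(C/425) = ΔF/5.35 = 5.4167/5.35 = 1.01247.
So C = 425 × e^1.01247 = 425 × 2.75239 = 1169.77 ppm.

C ≈ 1170 ppm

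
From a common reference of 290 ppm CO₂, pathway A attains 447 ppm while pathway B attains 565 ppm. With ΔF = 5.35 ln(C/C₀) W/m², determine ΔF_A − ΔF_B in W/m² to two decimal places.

ΔF_A − ΔF_B = -1.25 W/m²

ΔF_A = 5.35 ln(447/290) = 5.35 × 0.43268 = 2.3148 W/m².
ΔF_B = 5.35 ln(565/290) = 5.35 × 0.66694 = 3.5681 W/m².
Difference: 2.3148 − 3.5681 = -1.2533 W/m².
(Equivalently, ΔF_A − ΔF_B = 5.35 ln(447/565) = 5.35 × -0.23427 = -1.2533 W/m².)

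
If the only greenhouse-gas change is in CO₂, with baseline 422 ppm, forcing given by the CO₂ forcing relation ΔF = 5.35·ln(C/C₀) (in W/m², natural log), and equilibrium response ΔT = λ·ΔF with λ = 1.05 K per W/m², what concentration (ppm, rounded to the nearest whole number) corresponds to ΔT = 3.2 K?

Required forcing: ΔF = ΔT/λ = 3.2/1.05 = 3.0476 W/m².
Then ln(C/422) = ΔF/5.35 = 3.0476/5.35 = 0.56964.
So C = 422 × e^0.56964 = 422 × 1.76763 = 745.94 ppm.

C ≈ 746 ppm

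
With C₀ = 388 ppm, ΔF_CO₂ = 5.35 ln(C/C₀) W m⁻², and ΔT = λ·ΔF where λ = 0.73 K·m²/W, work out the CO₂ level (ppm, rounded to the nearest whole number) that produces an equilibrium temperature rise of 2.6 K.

Required forcing: ΔF = ΔT/λ = 2.6/0.73 = 3.5616 W/m².
Then ln(C/388) = ΔF/5.35 = 3.5616/5.35 = 0.66572.
So C = 388 × e^0.66572 = 388 × 1.94589 = 755.01 ppm.

C ≈ 755 ppm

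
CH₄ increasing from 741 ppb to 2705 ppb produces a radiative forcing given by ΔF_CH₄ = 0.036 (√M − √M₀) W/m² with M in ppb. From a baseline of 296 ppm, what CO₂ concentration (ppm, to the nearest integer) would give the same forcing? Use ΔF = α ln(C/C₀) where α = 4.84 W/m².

C ≈ 356 ppm

CH₄ forcing: 0.036 × (√2705 − √741) = 0.036 × (52.0096 − 27.2213) = 0.036 × 24.7883 = 0.89238 W/m².
Set 4.84 ln(C/296) = 0.89238: ln(C/296) = 0.89238/4.84 = 0.18438, so C = 296 × e^0.18438 = 296 × 1.20247 = 355.93 ppm.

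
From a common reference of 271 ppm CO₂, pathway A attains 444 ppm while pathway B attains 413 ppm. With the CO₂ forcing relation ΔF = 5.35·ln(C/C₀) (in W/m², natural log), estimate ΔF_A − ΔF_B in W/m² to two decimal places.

ΔF_A − ΔF_B = 0.39 W/m²

ΔF_A = 5.35 ln(444/271) = 5.35 × 0.49371 = 2.6413 W/m².
ΔF_B = 5.35 ln(413/271) = 5.35 × 0.42133 = 2.2541 W/m².
Difference: 2.6413 − 2.2541 = 0.3872 W/m².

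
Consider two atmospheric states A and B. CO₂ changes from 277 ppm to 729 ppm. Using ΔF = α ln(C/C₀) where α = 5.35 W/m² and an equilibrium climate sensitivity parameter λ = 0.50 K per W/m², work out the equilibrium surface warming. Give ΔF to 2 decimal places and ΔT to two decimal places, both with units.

CO₂: 5.35 × ln(729/277) = 5.35 × ln(2.63177) = 5.35 × 0.96766 = 5.1770 W/m².
ΔT = λ ΔF = 0.50 × 5.18 = 2.5900 K.

ΔF = 5.18 W/m²; ΔT = 2.59 K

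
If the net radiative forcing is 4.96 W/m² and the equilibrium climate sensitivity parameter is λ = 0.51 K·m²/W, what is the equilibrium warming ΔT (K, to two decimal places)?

ΔT = 2.53 K

ΔT = λ ΔF = 0.51 × 4.96 = 2.5296 K.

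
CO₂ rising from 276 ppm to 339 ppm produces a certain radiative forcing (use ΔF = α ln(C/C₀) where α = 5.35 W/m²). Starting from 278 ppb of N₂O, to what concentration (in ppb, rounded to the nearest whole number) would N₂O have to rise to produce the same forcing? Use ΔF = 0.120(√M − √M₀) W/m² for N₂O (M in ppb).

M ≈ 668 ppb

CO₂ forcing: 5.35 × ln(339/276) = 5.35 × 0.205599 = 1.09995 W/m².
Set 0.120(√M − √278) = 1.09995: √M = 1.09995/0.120 + √278 = 9.1663 + 16.6733 = 25.8396.
M = (25.8396)² = 667.68 ppb.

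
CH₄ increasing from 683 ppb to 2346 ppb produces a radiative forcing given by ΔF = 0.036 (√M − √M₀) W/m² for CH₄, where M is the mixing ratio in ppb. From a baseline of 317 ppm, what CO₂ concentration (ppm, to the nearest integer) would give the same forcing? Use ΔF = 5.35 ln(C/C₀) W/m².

CH₄ forcing: 0.036 × (√2346 − √683) = 0.036 × (48.4355 − 26.1343) = 0.036 × 22.3012 = 0.80284 W/m².
Set 5.35 ln(C/317) = 0.80284: ln(C/317) = 0.80284/5.35 = 0.15006, so C = 317 × e^0.15006 = 317 × 1.16190 = 368.32 ppm.

C ≈ 368 ppm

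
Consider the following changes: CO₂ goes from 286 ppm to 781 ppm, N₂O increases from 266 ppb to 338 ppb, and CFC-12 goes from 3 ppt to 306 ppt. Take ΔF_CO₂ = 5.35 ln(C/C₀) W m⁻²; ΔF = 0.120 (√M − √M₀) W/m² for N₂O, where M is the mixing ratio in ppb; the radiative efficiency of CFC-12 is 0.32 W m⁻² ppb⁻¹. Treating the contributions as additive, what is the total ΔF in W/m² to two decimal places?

CO₂: 5.35 × ln(781/286) = 5.35 × ln(2.73077) = 5.35 × 1.00458 = 5.3745 W/m².
N₂O: 0.120 × (√338 − √266) = 0.120 × (18.3848 − 16.3095) = 0.120 × 2.0753 = 0.2490 W/m².
CFC-12: Δ = 306 − 3 = 303 ppt = 0.303 ppb; ΔF = 0.32 × 0.303 = 0.0970 W/m².
Total ΔF = 5.3745 + 0.2490 + 0.0970 = 5.7205 W/m².

ΔF = 5.72 W/m²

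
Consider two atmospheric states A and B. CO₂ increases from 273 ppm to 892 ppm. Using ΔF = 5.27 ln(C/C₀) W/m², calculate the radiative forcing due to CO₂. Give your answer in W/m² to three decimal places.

ΔF = 6.240 W/m²

CO₂: 5.27 × ln(892/273) = 5.27 × ln(3.26740) = 5.27 × 1.18399 = 6.2396 W/m².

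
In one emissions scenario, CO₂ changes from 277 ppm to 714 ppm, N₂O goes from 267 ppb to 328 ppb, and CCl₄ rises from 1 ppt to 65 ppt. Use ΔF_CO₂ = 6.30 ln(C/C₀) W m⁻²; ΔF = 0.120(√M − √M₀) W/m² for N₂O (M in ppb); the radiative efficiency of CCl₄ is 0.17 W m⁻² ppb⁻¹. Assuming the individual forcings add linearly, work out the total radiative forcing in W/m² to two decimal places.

ΔF = 6.19 W/m²

CO₂: 6.30 × ln(714/277) = 6.30 × ln(2.57762) = 6.30 × 0.94687 = 5.9653 W/m².
N₂O: 0.120 × (√328 − √267) = 0.120 × (18.1108 − 16.3401) = 0.120 × 1.7707 = 0.2125 W/m².
CCl₄: Δ = 65 − 1 = 64 ppt = 0.064 ppb; ΔF = 0.17 × 0.064 = 0.0109 W/m².
Total ΔF = 5.9653 + 0.2125 + 0.0109 = 6.1887 W/m².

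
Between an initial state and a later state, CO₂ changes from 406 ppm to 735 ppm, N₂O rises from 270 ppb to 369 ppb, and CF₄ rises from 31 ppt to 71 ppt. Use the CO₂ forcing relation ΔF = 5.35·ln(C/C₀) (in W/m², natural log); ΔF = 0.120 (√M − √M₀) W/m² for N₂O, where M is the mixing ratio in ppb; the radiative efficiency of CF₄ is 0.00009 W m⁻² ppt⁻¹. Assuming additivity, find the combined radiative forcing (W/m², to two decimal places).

ΔF = 3.51 W/m²

CO₂: 5.35 × ln(735/406) = 5.35 × ln(1.81034) = 5.35 × 0.59351 = 3.1753 W/m².
N₂O: 0.120 × (√369 − √270) = 0.120 × (19.2094 − 16.4317) = 0.120 × 2.7777 = 0.3333 W/m².
CF₄: ΔF = 0.00009 × (71 − 31) = 0.00009 × 40 = 0.0036 W/m².
Total ΔF = 3.1753 + 0.3333 + 0.0036 = 3.5122 W/m².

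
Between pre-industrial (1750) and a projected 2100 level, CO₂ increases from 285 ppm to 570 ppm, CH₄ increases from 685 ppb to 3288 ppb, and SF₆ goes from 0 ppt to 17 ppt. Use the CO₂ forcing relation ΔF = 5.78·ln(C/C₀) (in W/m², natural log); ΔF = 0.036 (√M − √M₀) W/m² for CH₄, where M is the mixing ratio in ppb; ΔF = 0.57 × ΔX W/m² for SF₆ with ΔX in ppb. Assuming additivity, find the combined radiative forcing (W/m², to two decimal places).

ΔF = 5.14 W/m²

CO₂: 5.78 × ln(570/285) = 5.78 × ln(2.00000) = 5.78 × 0.69315 = 4.0064 W/m².
CH₄: 0.036 × (√3288 − √685) = 0.036 × (57.3411 − 26.1725) = 0.036 × 31.1686 = 1.1221 W/m².
SF₆: Δ = 17 − 0 = 17 ppt = 0.017 ppb; ΔF = 0.57 × 0.017 = 0.0097 W/m².
Total ΔF = 4.0064 + 1.1221 + 0.0097 = 5.1382 W/m².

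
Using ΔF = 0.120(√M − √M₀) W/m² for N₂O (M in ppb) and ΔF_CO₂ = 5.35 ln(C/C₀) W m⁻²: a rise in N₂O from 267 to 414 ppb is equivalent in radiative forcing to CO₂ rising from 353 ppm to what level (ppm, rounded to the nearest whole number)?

N₂O forcing: 0.120 × (√414 − √267) = 0.120 × (20.3470 − 16.3401) = 0.120 × 4.0069 = 0.48083 W/m².
Set 5.35 ln(C/353) = 0.48083: ln(C/353) = 0.48083/5.35 = 0.08987, so C = 353 × e^0.08987 = 353 × 1.09403 = 386.19 ppm.

C ≈ 386 ppm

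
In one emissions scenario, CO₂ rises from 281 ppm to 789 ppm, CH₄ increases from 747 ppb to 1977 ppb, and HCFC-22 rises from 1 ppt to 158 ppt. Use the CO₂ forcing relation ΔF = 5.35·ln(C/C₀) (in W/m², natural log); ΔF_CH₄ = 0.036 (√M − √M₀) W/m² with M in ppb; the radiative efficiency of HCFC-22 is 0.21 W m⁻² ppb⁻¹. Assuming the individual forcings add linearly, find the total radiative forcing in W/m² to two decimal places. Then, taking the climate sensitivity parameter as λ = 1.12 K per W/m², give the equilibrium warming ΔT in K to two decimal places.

CO₂: 5.35 × ln(789/281) = 5.35 × ln(2.80783) = 5.35 × 1.03241 = 5.5234 W/m².
CH₄: 0.036 × (√1977 − √747) = 0.036 × (44.4635 − 27.3313) = 0.036 × 17.1322 = 0.6168 W/m².
HCFC-22: Δ = 158 − 1 = 157 ppt = 0.157 ppb; ΔF = 0.21 × 0.157 = 0.0330 W/m².
Total ΔF = 5.5234 + 0.6168 + 0.0330 = 6.1732 W/m².
ΔT = λ ΔF = 1.12 × 6.17 = 6.9104 K.

ΔF = 6.17 W/m²; ΔT = 6.91 K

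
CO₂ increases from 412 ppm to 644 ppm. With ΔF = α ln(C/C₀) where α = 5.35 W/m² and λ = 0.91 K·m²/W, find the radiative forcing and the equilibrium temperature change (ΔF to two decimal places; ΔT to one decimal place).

ΔF = 2.39 W/m²; ΔT = 2.2 K

CO₂: 5.35 × ln(644/412) = 5.35 × ln(1.56311) = 5.35 × 0.44668 = 2.3897 W/m².
ΔT = λ ΔF = 0.91 × 2.39 = 2.1749 K.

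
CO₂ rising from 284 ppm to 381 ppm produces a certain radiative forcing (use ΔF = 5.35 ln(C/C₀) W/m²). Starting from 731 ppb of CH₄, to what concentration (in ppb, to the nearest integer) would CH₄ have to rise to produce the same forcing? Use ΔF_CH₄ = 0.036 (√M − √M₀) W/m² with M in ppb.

M ≈ 4999 ppb

CO₂ forcing: 5.35 × ln(381/284) = 5.35 × 0.293825 = 1.57196 W/m².
Set 0.036(√M − √731) = 1.57196: √M = 1.57196/0.036 + √731 = 43.6656 + 27.0370 = 70.7026.
M = (70.7026)² = 4998.86 ppb.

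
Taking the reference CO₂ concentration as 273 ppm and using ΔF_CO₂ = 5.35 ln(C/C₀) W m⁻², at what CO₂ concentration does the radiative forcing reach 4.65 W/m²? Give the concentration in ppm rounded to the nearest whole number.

C ≈ 651 ppm

Set 5.35 ln(C/273) = 4.65, so ln(C/273) = 4.65/5.35 = 0.86916.
Then C/273 = e^0.86916 = 2.38491, giving C = 273 × 2.38491 = 651.08 ppm.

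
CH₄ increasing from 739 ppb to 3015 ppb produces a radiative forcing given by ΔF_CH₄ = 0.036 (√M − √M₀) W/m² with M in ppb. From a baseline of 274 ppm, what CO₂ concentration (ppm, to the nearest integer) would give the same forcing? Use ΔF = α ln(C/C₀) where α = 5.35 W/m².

CH₄ forcing: 0.036 × (√3015 − √739) = 0.036 × (54.9090 − 27.1846) = 0.036 × 27.7244 = 0.99808 W/m².
Set 5.35 ln(C/274) = 0.99808: ln(C/274) = 0.99808/5.35 = 0.18656, so C = 274 × e^0.18656 = 274 × 1.20510 = 330.20 ppm.

C ≈ 330 ppm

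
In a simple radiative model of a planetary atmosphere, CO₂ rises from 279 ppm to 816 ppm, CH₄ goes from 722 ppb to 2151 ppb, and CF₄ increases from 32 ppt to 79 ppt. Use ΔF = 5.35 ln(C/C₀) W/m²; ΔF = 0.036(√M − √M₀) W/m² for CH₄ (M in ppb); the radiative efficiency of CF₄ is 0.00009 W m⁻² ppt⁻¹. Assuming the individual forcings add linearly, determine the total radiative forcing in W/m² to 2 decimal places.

ΔF = 6.45 W/m²

CO₂: 5.35 × ln(816/279) = 5.35 × ln(2.92473) = 5.35 × 1.07320 = 5.7416 W/m².
CH₄: 0.036 × (√2151 − √722) = 0.036 × (46.3789 − 26.8701) = 0.036 × 19.5088 = 0.7023 W/m².
CF₄: ΔF = 0.00009 × (79 − 32) = 0.00009 × 47 = 0.0042 W/m².
Total ΔF = 5.7416 + 0.7023 + 0.0042 = 6.4481 W/m².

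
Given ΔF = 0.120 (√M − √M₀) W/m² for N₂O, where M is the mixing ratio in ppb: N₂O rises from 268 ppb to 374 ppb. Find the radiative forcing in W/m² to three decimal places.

ΔF = 0.356 W/m²

N₂O: 0.120 × (√374 − √268) = 0.120 × (19.3391 − 16.3707) = 0.120 × 2.9684 = 0.3562 W/m².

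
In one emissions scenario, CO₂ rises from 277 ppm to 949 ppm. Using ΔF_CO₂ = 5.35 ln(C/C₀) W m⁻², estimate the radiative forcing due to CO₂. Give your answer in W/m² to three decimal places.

CO₂ absorption bands are partially saturated, so forcing scales with the logarithm of the concentration ratio.
CO₂: 5.35 × ln(949/277) = 5.35 × ln(3.42599) = 5.35 × 1.23139 = 6.5879 W/m².

ΔF = 6.588 W/m²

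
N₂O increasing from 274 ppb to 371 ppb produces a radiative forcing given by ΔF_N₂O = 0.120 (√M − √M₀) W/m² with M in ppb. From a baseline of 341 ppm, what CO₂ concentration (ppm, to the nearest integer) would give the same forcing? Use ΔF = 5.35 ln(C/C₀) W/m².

C ≈ 362 ppm

N₂O forcing: 0.120 × (√371 − √274) = 0.120 × (19.2614 − 16.5529) = 0.120 × 2.7085 = 0.32502 W/m².
Set 5.35 ln(C/341) = 0.32502: ln(C/341) = 0.32502/5.35 = 0.06075, so C = 341 × e^0.06075 = 341 × 1.06263 = 362.36 ppm.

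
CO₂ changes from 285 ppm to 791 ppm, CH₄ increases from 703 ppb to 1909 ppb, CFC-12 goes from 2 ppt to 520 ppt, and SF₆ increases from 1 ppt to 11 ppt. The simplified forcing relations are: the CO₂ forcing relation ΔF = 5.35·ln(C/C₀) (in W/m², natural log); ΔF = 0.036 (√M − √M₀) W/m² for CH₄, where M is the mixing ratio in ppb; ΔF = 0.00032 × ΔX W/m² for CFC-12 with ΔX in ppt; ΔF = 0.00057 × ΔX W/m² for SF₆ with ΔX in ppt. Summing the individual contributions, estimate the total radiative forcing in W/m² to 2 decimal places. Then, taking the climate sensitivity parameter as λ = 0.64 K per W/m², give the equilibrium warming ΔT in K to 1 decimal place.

CO₂: 5.35 × ln(791/285) = 5.35 × ln(2.77544) = 5.35 × 1.02081 = 5.4613 W/m².
CH₄: 0.036 × (√1909 − √703) = 0.036 × (43.6921 − 26.5141) = 0.036 × 17.1780 = 0.6184 W/m².
CFC-12: ΔF = 0.00032 × (520 − 2) = 0.00032 × 518 = 0.1658 W/m².
SF₆: ΔF = 0.00057 × (11 − 1) = 0.00057 × 10 = 0.0057 W/m².
Total ΔF = 5.4613 + 0.6184 + 0.1658 + 0.0057 = 6.2512 W/m².
ΔT = λ ΔF = 0.64 × 6.25 = 4.0000 K.

ΔF = 6.25 W/m²; ΔT = 4.0 K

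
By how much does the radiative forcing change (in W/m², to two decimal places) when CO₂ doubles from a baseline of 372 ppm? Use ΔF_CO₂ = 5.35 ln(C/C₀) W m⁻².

Because the forcing depends only on the ratio C/C₀, the initial concentration does not enter.
ΔF = 5.35 × ln(2) = 5.35 × 0.69315 = 3.7084 W/m².

ΔF = 3.71 W/m²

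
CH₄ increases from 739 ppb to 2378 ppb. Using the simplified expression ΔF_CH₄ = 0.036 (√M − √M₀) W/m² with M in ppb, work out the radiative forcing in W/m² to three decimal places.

CH₄: 0.036 × (√2378 − √739) = 0.036 × (48.7647 − 27.1846) = 0.036 × 21.5801 = 0.7769 W/m².

ΔF = 0.777 W/m²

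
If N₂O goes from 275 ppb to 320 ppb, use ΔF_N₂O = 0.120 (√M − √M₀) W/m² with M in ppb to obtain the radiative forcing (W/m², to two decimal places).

N₂O: 0.120 × (√320 − √275) = 0.120 × (17.8885 − 16.5831) = 0.120 × 1.3054 = 0.1566 W/m².

ΔF = 0.16 W/m²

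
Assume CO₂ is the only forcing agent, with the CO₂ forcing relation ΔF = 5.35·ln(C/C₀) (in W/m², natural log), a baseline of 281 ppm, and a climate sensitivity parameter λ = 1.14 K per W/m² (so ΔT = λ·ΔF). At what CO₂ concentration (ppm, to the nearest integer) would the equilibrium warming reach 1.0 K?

C ≈ 331 ppm

Required forcing: ΔF = ΔT/λ = 1.0/1.14 = 0.8772 W/m².
Then ln(C/281) = ΔF/5.35 = 0.8772/5.35 = 0.16396.
So C = 281 × e^0.16396 = 281 × 1.17817 = 331.07 ppm.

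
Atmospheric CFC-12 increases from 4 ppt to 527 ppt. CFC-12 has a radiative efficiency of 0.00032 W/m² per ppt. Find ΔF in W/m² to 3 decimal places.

ΔF = 0.167 W/m²

CFC-12: ΔF = 0.00032 × (527 − 4) = 0.00032 × 523 = 0.1674 W/m².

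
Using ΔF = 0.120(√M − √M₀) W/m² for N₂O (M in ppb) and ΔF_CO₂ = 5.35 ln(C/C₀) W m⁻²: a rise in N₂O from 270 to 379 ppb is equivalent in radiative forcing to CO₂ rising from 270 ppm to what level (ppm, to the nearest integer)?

N₂O forcing: 0.120 × (√379 − √270) = 0.120 × (19.4679 − 16.4317) = 0.120 × 3.0362 = 0.36434 W/m².
Set 5.35 ln(C/270) = 0.36434: ln(C/270) = 0.36434/5.35 = 0.06810, so C = 270 × e^0.06810 = 270 × 1.07047 = 289.03 ppm.

C ≈ 289 ppm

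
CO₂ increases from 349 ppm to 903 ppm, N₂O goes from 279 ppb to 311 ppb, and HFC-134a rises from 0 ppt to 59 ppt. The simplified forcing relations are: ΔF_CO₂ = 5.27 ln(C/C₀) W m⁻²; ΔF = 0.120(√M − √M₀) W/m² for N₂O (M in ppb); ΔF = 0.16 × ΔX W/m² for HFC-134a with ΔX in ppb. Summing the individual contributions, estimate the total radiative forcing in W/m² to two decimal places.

ΔF = 5.13 W/m²

CO₂: 5.27 × ln(903/349) = 5.27 × ln(2.58739) = 5.27 × 0.95065 = 5.0099 W/m².
N₂O: 0.120 × (√311 − √279) = 0.120 × (17.6352 − 16.7033) = 0.120 × 0.9319 = 0.1118 W/m².
HFC-134a: Δ = 59 − 0 = 59 ppt = 0.059 ppb; ΔF = 0.16 × 0.059 = 0.0094 W/m².
Total ΔF = 5.0099 + 0.1118 + 0.0094 = 5.1311 W/m².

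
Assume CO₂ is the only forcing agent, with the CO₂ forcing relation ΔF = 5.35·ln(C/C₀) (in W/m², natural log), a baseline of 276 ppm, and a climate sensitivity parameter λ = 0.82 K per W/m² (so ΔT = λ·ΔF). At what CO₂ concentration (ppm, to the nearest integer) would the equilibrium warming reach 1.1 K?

Required forcing: ΔF = ΔT/λ = 1.1/0.82 = 1.3415 W/m².
Then ln(C/276) = ΔF/5.35 = 1.3415/5.35 = 0.25075.
So C = 276 × e^0.25075 = 276 × 1.28499 = 354.66 ppm.

C ≈ 355 ppm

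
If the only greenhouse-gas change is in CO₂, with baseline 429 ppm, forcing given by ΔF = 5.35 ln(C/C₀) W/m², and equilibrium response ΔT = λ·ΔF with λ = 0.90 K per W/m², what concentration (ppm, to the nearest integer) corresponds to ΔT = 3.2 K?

C ≈ 834 ppm

Required forcing: ΔF = ΔT/λ = 3.2/0.90 = 3.5556 W/m².
Then ln(C/429) = ΔF/5.35 = 3.5556/5.35 = 0.66460.
So C = 429 × e^0.66460 = 429 × 1.94371 = 833.85 ppm.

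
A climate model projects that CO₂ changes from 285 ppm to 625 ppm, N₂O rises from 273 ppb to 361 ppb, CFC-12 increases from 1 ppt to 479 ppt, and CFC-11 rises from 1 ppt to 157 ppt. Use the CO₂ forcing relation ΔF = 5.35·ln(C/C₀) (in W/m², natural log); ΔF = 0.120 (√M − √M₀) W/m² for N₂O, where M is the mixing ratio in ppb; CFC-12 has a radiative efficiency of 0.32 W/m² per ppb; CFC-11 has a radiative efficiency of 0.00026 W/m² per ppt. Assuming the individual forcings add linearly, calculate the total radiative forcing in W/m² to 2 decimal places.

CO₂: 5.35 × ln(625/285) = 5.35 × ln(2.19298) = 5.35 × 0.78526 = 4.2011 W/m².
N₂O: 0.120 × (√361 − √273) = 0.120 × (19.0000 − 16.5227) = 0.120 × 2.4773 = 0.2973 W/m².
CFC-12: Δ = 479 − 1 = 478 ppt = 0.478 ppb; ΔF = 0.32 × 0.478 = 0.1530 W/m².
CFC-11: ΔF = 0.00026 × (157 − 1) = 0.00026 × 156 = 0.0406 W/m².
Total ΔF = 4.2011 + 0.2973 + 0.1530 + 0.0406 = 4.6920 W/m².

ΔF = 4.69 W/m²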